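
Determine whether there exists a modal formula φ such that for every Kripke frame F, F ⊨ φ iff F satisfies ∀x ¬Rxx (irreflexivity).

No

If a class were modally definable it would be closed under surjective bounded morphisms (Goldblatt–Thomason).
The 3-cycle (worlds w0,w1,w2 with w0→w1→w2→w0) is irreflexive, and the map sending every world to a single reflexive point • is a surjective bounded morphism (forth: every edge maps to (•,•); back: every world has a successor). So any modal formula valid on the 3-cycle is also valid on the reflexive point, which is not irreflexive.
So the class is not modally definable.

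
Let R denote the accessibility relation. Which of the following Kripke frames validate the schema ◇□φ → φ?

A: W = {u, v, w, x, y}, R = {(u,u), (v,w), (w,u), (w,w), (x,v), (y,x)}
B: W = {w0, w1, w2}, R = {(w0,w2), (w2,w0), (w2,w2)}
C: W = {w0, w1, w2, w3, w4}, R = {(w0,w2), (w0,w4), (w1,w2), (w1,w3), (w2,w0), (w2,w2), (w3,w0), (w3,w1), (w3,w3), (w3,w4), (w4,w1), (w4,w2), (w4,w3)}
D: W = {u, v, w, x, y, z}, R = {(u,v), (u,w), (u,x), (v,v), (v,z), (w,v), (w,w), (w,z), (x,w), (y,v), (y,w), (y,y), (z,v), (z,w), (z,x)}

The schema corresponds to symmetry: ∀x ∀y (Rxy → Ryx).
A: fails — Ryx but not Rxy.
B: ✓.
C: fails — Rw1w2 but not Rw2w1.
D: fails — Ruv but not Rvu.
Valid on: B.

B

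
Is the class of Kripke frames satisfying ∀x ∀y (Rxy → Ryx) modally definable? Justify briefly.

This is a Sahlqvist condition; the B axiom r → □◇r defines it.
Suppose r→□◇r is valid. Take Rxy and set V(r)={x}. Then r at x, so □◇r at x, so ◇r at y, so some z with Ryz has r; z=x, i.e. Ryx.

Yes, by r → □◇r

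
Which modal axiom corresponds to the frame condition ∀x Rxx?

This is reflexivity; the standard corresponding axiom is T: □q → q.

□q → q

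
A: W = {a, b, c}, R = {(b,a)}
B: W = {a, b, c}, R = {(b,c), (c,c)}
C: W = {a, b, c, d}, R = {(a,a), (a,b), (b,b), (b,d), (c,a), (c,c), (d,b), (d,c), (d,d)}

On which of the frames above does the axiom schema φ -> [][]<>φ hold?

Frame correspondent (Sahlqvist): forall x forall z (x R^2 z -> exists w (x = w & zRw)) — i.e. a generalized confluence (Geach) condition.
A: condition met.
B: fails — bR²c but no w with b=w and cRw.
C: fails — aR²b but no w with a=w and bRw.
Valid on: A.

A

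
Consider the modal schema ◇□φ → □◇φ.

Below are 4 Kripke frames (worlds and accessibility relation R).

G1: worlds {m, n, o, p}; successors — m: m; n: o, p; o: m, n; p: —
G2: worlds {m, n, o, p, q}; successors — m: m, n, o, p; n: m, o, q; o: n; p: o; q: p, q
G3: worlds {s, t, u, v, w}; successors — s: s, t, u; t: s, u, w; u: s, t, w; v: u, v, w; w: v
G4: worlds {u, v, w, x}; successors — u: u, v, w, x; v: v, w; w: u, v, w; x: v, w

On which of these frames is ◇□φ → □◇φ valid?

G4

Frame correspondent (Sahlqvist): ∀x ∀y ∀z (Rxy ∧ Rxz → ∃w (Ryw ∧ Rzw)) — i.e. convergence.
G1: fails — Rno and Rnp but o and p have no common successor.
G2: fails — Rmo and Rmn but o and n have no common successor.
G3: fails — Rts and Rtw but s and w have no common successor.
G4: satisfies the condition.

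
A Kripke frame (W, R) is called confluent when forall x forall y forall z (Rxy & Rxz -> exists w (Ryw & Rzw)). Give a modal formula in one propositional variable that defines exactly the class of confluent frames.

◇□r → □◇r

This is convergence; the standard corresponding axiom is .2: ◇□r → □◇r.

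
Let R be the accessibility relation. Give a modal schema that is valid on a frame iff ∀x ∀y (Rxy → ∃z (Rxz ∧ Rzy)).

A defining formula is □□ψ → □ψ (the C4 axiom).
Suppose □□ψ→□ψ is valid. Take Rxy and set V(ψ)={w : xR²w}. Then □□ψ at x, so □ψ at x, so ψ at y, i.e. ∃z(Rxz∧Rzy).

□□ψ → □ψ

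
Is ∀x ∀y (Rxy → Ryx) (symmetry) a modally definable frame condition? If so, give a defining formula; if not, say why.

This is a Sahlqvist condition; the B axiom q → □◇q defines it.
Suppose q→□◇q is valid. Take Rxy and set V(q)={x}. Then q at x, so □◇q at x, so ◇q at y, so some z with Ryz has q; z=x, i.e. Ryx.

Yes, by q → □◇q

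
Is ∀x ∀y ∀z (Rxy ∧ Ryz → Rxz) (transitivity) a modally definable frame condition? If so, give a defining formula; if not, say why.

Yes — defined by □r → □□r

Yes: it is transitivity, defined by the 4 schema □r → □□r.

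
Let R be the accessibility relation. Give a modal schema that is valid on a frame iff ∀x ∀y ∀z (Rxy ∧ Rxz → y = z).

◇ψ → □ψ

This is partial functionality; the standard corresponding axiom is CD: ◇ψ → □ψ.
Suppose ◇ψ→□ψ is valid. Take Rxy, Rxz and set V(ψ)={y}. Then ◇ψ at x, so □ψ at x, so ψ at z, i.e. z=y.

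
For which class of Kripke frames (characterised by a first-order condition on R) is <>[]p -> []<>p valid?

Suppose ◇□p→□◇p is valid. Take Rxy, Rxz and set V(p)={w : Ryw}. Then □p at y so ◇□p at x, so □◇p at x, so ◇p at z, giving w with Rzw and Ryw.

Convergence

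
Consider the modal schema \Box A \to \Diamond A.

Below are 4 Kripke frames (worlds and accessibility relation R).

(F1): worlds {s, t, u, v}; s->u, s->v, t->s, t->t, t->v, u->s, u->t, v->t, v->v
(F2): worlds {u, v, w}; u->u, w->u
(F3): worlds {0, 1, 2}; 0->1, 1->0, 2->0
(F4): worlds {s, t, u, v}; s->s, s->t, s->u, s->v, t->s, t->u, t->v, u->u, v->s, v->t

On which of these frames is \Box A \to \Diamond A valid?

Frame correspondent (Sahlqvist): \forall x \exists y Rxy — i.e. seriality.
(F1): ✓.
(F2): fails — world v has no successor.
(F3): ✓.
(F4): ✓.

(F1), (F3), (F4)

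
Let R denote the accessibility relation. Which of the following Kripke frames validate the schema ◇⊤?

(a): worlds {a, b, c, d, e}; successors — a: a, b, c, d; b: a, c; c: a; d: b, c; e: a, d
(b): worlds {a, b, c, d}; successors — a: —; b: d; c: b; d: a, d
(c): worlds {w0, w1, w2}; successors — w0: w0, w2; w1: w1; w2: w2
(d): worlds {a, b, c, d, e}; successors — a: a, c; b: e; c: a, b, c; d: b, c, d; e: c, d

(a), (c), (d)

This is the axiom for seriality; its first-order frame correspondent is ∀x ∃y Rxy.
(a): ✓.
(b): fails — world a has no successor.
(c): ✓.
(d): ✓.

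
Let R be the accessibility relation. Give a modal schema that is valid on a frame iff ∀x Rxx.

□p → p

This is reflexivity; the standard corresponding axiom is T: □p → p.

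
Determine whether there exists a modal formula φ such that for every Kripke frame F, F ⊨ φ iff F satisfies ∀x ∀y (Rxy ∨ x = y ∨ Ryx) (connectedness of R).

Not definable by any modal formula

Any modally definable frame class is closed under disjoint unions.
Take 4 disjoint single-world reflexive frames: each is trivially connected, but their disjoint union has 4 worlds with no edge between distinct components, so it is not connected.
So no modal formula (or set of formulas) defines exactly the connected frames.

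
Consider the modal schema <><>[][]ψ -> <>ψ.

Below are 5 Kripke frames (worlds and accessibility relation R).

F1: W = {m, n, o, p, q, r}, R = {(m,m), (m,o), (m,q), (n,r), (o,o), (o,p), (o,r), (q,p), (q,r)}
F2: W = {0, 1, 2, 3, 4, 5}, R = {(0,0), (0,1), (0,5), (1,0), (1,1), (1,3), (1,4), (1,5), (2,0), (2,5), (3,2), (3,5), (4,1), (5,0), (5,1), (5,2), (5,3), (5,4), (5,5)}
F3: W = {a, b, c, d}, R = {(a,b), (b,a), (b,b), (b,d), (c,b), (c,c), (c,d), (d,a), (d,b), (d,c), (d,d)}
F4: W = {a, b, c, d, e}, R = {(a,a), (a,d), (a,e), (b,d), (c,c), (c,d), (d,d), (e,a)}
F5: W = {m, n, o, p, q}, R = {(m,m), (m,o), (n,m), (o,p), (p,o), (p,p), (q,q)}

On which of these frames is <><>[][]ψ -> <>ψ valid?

F2, F3

The schema corresponds to a generalized confluence (Geach) condition: forall x forall y (x R^2 y -> exists w (y R^2 w & xRw)).
F1: fails — mR²p but no w with pR²w and mRw.
F2: holds.
F3: holds.
F4: fails — eR²d but no w with dR²w and eRw.
F5: fails — nR²o but no w with oR²w and nRw.
Valid on: F2, F3.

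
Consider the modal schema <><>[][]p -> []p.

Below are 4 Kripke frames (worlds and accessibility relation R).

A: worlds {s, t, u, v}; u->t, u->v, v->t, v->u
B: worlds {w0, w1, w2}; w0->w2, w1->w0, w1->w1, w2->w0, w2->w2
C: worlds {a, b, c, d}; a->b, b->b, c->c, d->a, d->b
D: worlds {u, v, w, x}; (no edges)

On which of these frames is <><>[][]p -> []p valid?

D

Frame correspondent (Sahlqvist): forall x forall y forall z ((x R^2 y & xRz) -> exists w (y R^2 w & z = w)) — i.e. a generalized confluence (Geach) condition.
A: fails — uR²t, uRt but no w with tR²w and t=w.
B: fails — w1R²w0, w1Rw1 but no w with w0R²w and w1=w.
C: fails — dR²b, dRa but no w with bR²w and a=w.
D: holds.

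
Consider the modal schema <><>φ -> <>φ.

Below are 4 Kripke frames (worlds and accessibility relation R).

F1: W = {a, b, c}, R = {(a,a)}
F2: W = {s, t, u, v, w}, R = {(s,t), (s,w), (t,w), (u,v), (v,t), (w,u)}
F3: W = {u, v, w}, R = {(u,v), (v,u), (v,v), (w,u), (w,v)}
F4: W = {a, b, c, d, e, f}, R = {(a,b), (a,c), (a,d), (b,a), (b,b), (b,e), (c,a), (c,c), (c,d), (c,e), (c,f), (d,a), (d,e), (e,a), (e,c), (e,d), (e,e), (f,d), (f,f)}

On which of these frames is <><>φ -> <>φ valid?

This is the axiom for transitivity; its first-order frame correspondent is forall x forall y forall z (Rxy & Ryz -> Rxz).
F1: condition met.
F2: fails — Ruv and Rvt but not Rut.
F3: fails — Ruv and Rvu but not Ruu.
F4: fails — Rab and Rbe but not Rae.

F1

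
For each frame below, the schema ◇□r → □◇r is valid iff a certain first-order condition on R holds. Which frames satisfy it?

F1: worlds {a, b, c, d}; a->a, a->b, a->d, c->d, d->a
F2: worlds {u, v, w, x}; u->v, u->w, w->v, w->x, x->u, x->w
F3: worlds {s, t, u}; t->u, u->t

Frame correspondent (Sahlqvist): ∀x ∀y ∀z (Rxy ∧ Rxz → ∃w (Ryw ∧ Rzw)) — i.e. convergence.
F1: fails — Rab and Rab but b and b have no common successor.
F2: fails — Ruv and Ruv but v and v have no common successor.
F3: ✓.
Valid on: F3.

F3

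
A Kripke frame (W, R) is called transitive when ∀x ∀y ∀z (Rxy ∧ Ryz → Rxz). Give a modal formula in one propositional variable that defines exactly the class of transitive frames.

□q → □□q

This is transitivity; the standard corresponding axiom is 4: □q → □□q.
Suppose □q→□□q is valid. Take Rxy, Ryz and set V(q)={w : Rxw}. Then □q at x, so □□q at x, so □q at y, so q at z, i.e. Rxz.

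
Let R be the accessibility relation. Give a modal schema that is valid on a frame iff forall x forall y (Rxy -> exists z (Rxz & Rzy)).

□□r → □r

This is density; the standard corresponding axiom is C4: □□r → □r.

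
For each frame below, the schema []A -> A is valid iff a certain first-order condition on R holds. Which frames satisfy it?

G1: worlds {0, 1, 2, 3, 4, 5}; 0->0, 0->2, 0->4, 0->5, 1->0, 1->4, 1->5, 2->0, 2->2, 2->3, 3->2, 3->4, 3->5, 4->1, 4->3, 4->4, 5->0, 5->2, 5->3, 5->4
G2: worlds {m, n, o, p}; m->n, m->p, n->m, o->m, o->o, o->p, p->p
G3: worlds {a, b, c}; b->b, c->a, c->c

none

This is the axiom for reflexivity; its first-order frame correspondent is forall x Rxx.
G1: fails — world 1 does not see itself.
G2: fails — world m does not see itself.
G3: fails — world a does not see itself.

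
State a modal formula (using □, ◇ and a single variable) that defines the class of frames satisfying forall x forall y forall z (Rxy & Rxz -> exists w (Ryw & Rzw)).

◇□ψ → □◇ψ

The condition is convergence. The .2 schema ◇□ψ → □◇ψ defines it.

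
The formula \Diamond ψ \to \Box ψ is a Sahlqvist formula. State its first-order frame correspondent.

partial functionality: \forall x \forall y \forall z (Rxy \wedge Rxz \to y = z)

Suppose ◇ψ→□ψ is valid. Take Rxy, Rxz and set V(ψ)={y}. Then ◇ψ at x, so □ψ at x, so ψ at z, i.e. z=y.
The converse is a direct semantic check.
Frame condition: \forall x \forall y \forall z (Rxy \wedge Rxz \to y = z).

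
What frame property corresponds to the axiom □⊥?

emptiness of R

□⊥ is valid iff no world has any successor (otherwise □⊥ fails at any world with one).
The converse is a direct semantic check.
So the correspondent is emptiness of R.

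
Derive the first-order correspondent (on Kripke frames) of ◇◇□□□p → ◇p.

∀x ∀y (xR²y → ∃w (yR³w ∧ xRw))

This is a Sahlqvist (Geach-type) schema ◇^2□^3p → □^0◇^1p.
Minimal-valuation argument: fix x; take any y with xR^2y and any z with xR^0z. Set V(p) to the set of worlds R-reachable from y in exactly 3 steps. Then □^3p holds at y, so the antecedent holds at x; validity forces ◇^1p at z, giving a w with zR^1w and yR^3w.
First-order correspondent: ∀x ∀y (xR²y → ∃w (yR³w ∧ xRw)).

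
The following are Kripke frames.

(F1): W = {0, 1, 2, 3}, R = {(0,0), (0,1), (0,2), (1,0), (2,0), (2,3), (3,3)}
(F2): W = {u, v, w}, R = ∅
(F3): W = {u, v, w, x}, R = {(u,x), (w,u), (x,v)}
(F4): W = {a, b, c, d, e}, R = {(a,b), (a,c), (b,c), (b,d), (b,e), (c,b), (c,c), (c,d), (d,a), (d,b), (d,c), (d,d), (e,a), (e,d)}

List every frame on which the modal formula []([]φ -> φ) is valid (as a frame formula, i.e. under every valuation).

(F2)

This is the axiom for shift-reflexivity; its first-order frame correspondent is forall x forall y (Rxy -> Ryy).
(F1): fails — R02 but not R22.
(F2): condition met.
(F3): fails — Rwu but not Ruu.
(F4): fails — Rea but not Raa.
Valid on: (F2).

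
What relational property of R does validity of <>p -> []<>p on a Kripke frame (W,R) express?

the Euclidean property

Suppose ◇p→□◇p is valid. Take Rxy, Rxz and set V(p)={y}. Then ◇p at x, so □◇p at x, so ◇p at z, so some w with Rzw has p; w=y, i.e. Rzy. By symmetry of the argument, Ryz.
Conversely, any frame satisfying forall x forall y forall z (Rxy & Rxz -> Ryz) validates the schema.
So the correspondent is the Euclidean property.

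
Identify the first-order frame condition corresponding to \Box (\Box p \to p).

Suppose □(□p→p) is valid. Take Rxy and set V(p)={w : Ryw}. Then at y, □p holds; since □(□p→p) at x, □p→p at y, so p at y, i.e. Ryy.

shift-reflexivity: \forall x \forall y (Rxy \to Ryy)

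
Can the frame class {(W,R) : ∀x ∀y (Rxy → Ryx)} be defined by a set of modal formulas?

Yes — defined by r → □◇r

This is a Sahlqvist condition; the B axiom r → □◇r defines it.
Suppose r→□◇r is valid. Take Rxy and set V(r)={x}. Then r at x, so □◇r at x, so ◇r at y, so some z with Ryz has r; z=x, i.e. Ryx.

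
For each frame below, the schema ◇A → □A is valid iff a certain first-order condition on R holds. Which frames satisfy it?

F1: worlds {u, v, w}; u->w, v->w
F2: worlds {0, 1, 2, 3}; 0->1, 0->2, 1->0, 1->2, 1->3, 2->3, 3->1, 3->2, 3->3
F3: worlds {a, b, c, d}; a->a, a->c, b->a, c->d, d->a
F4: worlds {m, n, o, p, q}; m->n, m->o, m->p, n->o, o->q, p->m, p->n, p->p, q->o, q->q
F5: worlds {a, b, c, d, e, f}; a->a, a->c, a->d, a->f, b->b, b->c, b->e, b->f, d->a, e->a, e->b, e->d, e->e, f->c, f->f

F1

Frame correspondent (Sahlqvist): ∀x ∀y ∀z (Rxy ∧ Rxz → y = z) — i.e. partial functionality.
F1: condition met.
F2: fails — 0 sees both 1 and 2.
F3: fails — a sees both a and c.
F4: fails — m sees both n and o.
F5: fails — a sees both a and c.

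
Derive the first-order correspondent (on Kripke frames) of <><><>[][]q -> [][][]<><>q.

forall x forall y forall z ((x R^3 y & x R^3 z) -> exists w (y R^2 w & z R^2 w))

This is a Sahlqvist (Geach-type) schema ◇^3□^2q → □^3◇^2q.
Minimal-valuation argument: fix x; take any y with xR^3y and any z with xR^3z. Set V(q) to the set of worlds R-reachable from y in exactly 2 steps. Then □^2q holds at y, so the antecedent holds at x; validity forces ◇^2q at z, giving a w with zR^2w and yR^2w.
First-order correspondent: forall x forall y forall z ((x R^3 y & x R^3 z) -> exists w (y R^2 w & z R^2 w)).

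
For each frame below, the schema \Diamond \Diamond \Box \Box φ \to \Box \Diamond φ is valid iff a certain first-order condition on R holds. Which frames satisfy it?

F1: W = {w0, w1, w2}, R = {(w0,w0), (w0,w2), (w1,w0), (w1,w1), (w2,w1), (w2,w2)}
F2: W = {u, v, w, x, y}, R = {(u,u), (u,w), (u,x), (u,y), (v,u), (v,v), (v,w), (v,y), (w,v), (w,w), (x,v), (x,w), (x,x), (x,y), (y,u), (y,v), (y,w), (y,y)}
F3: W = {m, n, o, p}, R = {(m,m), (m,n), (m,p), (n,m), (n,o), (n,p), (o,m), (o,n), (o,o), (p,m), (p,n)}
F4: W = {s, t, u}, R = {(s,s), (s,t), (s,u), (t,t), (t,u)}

F1, F2, F3

This is the axiom for a generalized confluence (Geach) condition; its first-order frame correspondent is \forall x \forall y \forall z ((x R^2 y \wedge xRz) \to \exists w (y R^2 w \wedge zRw)).
F1: holds.
F2: holds.
F3: holds.
F4: fails — sR²s, sRu but no w with sR²w and uRw.
Valid on: F1, F2, F3.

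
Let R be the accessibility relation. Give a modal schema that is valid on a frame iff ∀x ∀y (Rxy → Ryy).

□(□r → r)

This is shift-reflexivity; the standard corresponding axiom is T□: □(□r → r).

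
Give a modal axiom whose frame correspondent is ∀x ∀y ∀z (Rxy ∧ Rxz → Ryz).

◇p → □◇p

This is the Euclidean property; the standard corresponding axiom is 5: ◇p → □◇p.
Suppose ◇p→□◇p is valid. Take Rxy, Rxz and set V(p)={y}. Then ◇p at x, so □◇p at x, so ◇p at z, so some w with Rzw has p; w=y, i.e. Rzy. By symmetry of the argument, Ryz.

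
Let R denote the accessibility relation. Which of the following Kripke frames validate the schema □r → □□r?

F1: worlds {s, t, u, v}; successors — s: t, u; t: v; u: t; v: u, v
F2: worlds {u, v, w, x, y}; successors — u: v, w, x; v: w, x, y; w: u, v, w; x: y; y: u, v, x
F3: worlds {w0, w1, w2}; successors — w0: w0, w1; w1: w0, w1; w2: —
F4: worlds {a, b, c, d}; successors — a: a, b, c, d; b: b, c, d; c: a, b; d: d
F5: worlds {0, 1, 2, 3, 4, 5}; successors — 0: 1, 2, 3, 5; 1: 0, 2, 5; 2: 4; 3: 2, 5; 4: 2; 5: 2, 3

F3

Frame correspondent (Sahlqvist): ∀x ∀y ∀z (Rxy ∧ Ryz → Rxz) — i.e. transitivity.
F1: fails — Rtv and Rvu but not Rtu.
F2: fails — Ruv and Rvy but not Ruy.
F3: holds.
F4: fails — Rbc and Rca but not Rba.
F5: fails — R10 and R01 but not R11.
Valid on: F3.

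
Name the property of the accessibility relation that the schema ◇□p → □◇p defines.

convergence

Suppose ◇□p→□◇p is valid. Take Rxy, Rxz and set V(p)={w : Ryw}. Then □p at y so ◇□p at x, so □◇p at x, so ◇p at z, giving w with Rzw and Ryw.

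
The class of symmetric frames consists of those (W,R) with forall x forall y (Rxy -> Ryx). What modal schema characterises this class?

r → □◇r

A defining formula is r → □◇r (the B axiom).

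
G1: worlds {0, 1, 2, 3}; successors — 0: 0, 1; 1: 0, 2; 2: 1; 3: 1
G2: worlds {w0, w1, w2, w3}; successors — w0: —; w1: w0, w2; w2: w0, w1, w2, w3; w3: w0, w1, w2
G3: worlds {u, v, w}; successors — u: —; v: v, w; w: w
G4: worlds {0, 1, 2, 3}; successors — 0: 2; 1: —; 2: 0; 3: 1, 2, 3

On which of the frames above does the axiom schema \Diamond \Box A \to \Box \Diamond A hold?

Frame correspondent (Sahlqvist): \forall x \forall y \forall z (Rxy \wedge Rxz \to \exists w (Ryw \wedge Rzw)) — i.e. convergence.
G1: satisfies the condition.
G2: fails — Rw1w2 and Rw1w0 but w2 and w0 have no common successor.
G3: satisfies the condition.
G4: fails — R32 and R31 but 2 and 1 have no common successor.
Valid on: G1, G3.

G1, G3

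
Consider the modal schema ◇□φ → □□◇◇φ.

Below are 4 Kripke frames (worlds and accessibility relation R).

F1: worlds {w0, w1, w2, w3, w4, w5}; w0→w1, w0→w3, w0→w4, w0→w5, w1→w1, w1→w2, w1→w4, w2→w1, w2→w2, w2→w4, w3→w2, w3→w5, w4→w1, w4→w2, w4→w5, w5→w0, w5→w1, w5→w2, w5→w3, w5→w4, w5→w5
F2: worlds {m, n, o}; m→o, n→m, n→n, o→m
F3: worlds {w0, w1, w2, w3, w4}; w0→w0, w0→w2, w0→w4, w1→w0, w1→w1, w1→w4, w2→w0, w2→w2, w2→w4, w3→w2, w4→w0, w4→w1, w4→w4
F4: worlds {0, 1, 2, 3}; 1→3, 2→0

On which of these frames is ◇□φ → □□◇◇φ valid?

The schema corresponds to a generalized confluence (Geach) condition: ∀x ∀y ∀z ((xRy ∧ xR²z) → ∃w (yRw ∧ zR²w)).
F1: holds.
F2: fails — nRm, nR²m but no w with mRw and mR²w.
F3: holds.
F4: holds.

F1, F3, F4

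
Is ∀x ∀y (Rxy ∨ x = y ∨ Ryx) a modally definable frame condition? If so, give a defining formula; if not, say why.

Not definable by any modal formula

If a class were modally definable it would be closed under disjoint unions (Goldblatt–Thomason).
Take 2 disjoint single-world reflexive frames: each is trivially connected, but their disjoint union has 2 worlds with no edge between distinct components, so it is not connected.
So the class is not modally definable.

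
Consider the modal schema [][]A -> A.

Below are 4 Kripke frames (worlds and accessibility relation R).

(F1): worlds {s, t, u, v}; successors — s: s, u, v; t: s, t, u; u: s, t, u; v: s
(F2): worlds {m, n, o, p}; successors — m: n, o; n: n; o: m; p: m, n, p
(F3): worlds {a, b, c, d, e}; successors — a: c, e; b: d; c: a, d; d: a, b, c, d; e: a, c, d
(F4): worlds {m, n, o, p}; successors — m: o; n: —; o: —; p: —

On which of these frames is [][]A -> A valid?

Frame correspondent (Sahlqvist): forall x exists w (x R^2 w & x = w) — i.e. a generalized confluence (Geach) condition.
(F1): ✓.
(F2): ✓.
(F3): ✓.
(F4): fails — at m but no w with mR²w and m=w.
Valid on: (F1), (F2), (F3).

(F1), (F2), (F3)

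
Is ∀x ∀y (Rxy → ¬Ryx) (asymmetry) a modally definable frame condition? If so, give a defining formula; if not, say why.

Not modally definable

Modal frame validity is preserved under surjective bounded morphisms.
The 4-cycle (worlds a,b,c,d with a→b→c→d→a) is asymmetric. Mapping every world to a single reflexive point • is a surjective bounded morphism, and the reflexive point is not asymmetric (R•• but asymmetry requires ¬R••).
So no modal formula (or set of formulas) defines exactly the asymmetric frames.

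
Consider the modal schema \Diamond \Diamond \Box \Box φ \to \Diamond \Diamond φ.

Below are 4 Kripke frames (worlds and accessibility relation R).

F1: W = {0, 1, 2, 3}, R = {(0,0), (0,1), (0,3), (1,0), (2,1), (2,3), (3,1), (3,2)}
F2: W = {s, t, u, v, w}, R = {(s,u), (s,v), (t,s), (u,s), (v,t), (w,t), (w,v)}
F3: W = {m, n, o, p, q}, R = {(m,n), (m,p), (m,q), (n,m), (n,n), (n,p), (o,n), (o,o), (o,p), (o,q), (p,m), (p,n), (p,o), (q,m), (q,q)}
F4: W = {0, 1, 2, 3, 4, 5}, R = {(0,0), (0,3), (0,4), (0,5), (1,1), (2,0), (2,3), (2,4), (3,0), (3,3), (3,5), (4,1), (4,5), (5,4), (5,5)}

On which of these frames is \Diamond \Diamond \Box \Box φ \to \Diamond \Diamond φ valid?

F1, F3, F4

This is the axiom for a generalized confluence (Geach) condition; its first-order frame correspondent is \forall x \forall y (x R^2 y \to \exists w (y R^2 w \wedge x R^2 w)).
F1: ✓.
F2: fails — sR²t but no w* with tR²w* and sR²w*.
F3: ✓.
F4: ✓.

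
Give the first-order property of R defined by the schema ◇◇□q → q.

This is a Sahlqvist (Geach-type) schema ◇^2□^1q → □^0◇^0q.
First-order correspondent: ∀x ∀y (xR²y → ∃w (yRw ∧ x = w)).

∀x ∀y (xR²y → ∃w (yRw ∧ x = w))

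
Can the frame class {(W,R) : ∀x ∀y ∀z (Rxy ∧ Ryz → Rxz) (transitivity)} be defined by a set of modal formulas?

This is a Sahlqvist condition; the 4 axiom □p → □□p defines it.
Suppose □p→□□p is valid. Take Rxy, Ryz and set V(p)={w : Rxw}. Then □p at x, so □□p at x, so □p at y, so p at z, i.e. Rxz.

Definable; □p → □□p defines it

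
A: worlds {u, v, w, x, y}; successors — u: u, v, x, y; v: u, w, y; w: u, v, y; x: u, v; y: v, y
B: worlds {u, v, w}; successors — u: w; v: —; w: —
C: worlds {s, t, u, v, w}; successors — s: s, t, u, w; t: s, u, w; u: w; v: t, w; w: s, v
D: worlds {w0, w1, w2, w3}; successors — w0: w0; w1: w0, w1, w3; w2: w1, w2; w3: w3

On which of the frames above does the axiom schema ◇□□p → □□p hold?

The schema corresponds to a generalized confluence (Geach) condition: ∀x ∀y ∀z ((xRy ∧ xR²z) → ∃w (yR²w ∧ z = w)).
A: fails — uRv, uR²w but no t with vR²t and w=t.
B: satisfies the condition.
C: fails — sRu, sR²t but no w* with uR²w* and t=w*.
D: fails — w1Rw0, w1R²w1 but no w with w0R²w and w1=w.
Valid on: B.

B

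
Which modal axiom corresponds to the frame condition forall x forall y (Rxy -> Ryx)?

This is symmetry; the standard corresponding axiom is B: ψ → □◇ψ.
Suppose ψ→□◇ψ is valid. Take Rxy and set V(ψ)={x}. Then ψ at x, so □◇ψ at x, so ◇ψ at y, so some z with Ryz has ψ; z=x, i.e. Ryx.

ψ → □◇ψ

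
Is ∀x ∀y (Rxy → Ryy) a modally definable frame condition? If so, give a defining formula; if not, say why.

Yes: it is shift-reflexivity, defined by the T□ schema □(□q → q).
Suppose □(□q→q) is valid. Take Rxy and set V(q)={w : Ryw}. Then at y, □q holds; since □(□q→q) at x, □q→q at y, so q at y, i.e. Ryy.

Yes, by □(□q → q)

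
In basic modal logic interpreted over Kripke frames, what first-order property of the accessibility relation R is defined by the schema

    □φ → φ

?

Reflexivity

Suppose □φ→φ is valid. At any x set V(φ)={w : Rxw}. Then □φ holds at x, so φ holds at x, i.e. Rxx.
Conversely, on a frame with reflexivity the schema holds at every world under every valuation.
So the correspondent is reflexivity.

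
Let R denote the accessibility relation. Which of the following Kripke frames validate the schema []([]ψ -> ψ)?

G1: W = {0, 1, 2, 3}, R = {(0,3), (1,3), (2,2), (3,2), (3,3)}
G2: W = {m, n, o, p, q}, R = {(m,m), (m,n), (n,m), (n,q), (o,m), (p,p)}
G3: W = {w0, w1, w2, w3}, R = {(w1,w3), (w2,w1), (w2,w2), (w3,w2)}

G1

Frame correspondent (Sahlqvist): forall x forall y (Rxy -> Ryy) — i.e. shift-reflexivity.
G1: holds.
G2: fails — Rnq but not Rqq.
G3: fails — Rw1w3 but not Rw3w3.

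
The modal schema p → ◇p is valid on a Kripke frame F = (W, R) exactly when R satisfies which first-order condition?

reflexivity

Equivalently (dual form): □p → p.
Suppose □p→p is valid. At any x set V(p)={w : Rxw}. Then □p holds at x, so p holds at x, i.e. Rxx.
Conversely, on a frame with reflexivity the schema holds at every world under every valuation.
Frame condition: ∀x Rxx.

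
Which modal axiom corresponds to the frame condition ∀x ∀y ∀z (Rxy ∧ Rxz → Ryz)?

The condition is the Euclidean property. The 5 schema ◇p → □◇p defines it.

◇p → □◇p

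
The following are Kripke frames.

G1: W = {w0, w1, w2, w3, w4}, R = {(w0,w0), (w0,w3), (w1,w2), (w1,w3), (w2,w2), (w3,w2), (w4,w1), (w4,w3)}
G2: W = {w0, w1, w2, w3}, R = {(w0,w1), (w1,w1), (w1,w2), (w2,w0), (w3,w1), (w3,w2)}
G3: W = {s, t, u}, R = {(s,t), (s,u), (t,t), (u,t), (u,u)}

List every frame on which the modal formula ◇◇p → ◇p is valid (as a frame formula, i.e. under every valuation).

G3

Frame correspondent (Sahlqvist): ∀x ∀y ∀z (Rxy ∧ Ryz → Rxz) — i.e. transitivity.
G1: fails — Rw4w1 and Rw1w2 but not Rw4w2.
G2: fails — Rw1w2 and Rw2w0 but not Rw1w0.
G3: ✓.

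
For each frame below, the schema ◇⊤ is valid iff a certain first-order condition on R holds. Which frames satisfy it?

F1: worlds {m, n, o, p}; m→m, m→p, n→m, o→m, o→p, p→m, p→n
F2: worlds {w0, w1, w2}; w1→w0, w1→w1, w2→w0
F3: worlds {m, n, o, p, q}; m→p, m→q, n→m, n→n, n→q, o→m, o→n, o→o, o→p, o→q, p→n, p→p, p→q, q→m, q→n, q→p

F1, F3

The schema corresponds to seriality: ∀x ∃y Rxy.
F1: condition met.
F2: fails — world w0 has no successor.
F3: condition met.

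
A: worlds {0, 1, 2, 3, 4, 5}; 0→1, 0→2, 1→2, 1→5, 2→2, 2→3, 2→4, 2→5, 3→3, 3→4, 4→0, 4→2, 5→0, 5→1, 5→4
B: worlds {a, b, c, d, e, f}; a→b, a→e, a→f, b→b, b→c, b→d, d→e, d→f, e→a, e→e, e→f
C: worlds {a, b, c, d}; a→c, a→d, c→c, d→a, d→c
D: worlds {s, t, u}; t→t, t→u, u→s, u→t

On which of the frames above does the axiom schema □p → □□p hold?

This is the axiom for transitivity; its first-order frame correspondent is ∀x ∀y ∀z (Rxy ∧ Ryz → Rxz).
A: fails — R34 and R40 but not R30.
B: fails — Rea and Rab but not Reb.
C: fails — Rad and Rda but not Raa.
D: fails — Rtu and Rus but not Rts.

none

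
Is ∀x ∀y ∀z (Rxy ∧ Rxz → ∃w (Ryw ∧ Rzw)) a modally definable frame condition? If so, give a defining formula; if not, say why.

The condition is convergence. A defining modal formula is ◇□r → □◇r.

Definable; ◇□r → □◇r defines it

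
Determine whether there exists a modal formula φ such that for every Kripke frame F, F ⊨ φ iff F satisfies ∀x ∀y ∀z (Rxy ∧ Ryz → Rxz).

Yes, by □q → □□q

Yes: it is transitivity, defined by the 4 schema □q → □□q.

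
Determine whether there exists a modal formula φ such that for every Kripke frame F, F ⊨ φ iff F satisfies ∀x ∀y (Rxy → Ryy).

This is a Sahlqvist condition; the T□ axiom □(□p → p) defines it.
Suppose □(□p→p) is valid. Take Rxy and set V(p)={w : Ryw}. Then at y, □p holds; since □(□p→p) at x, □p→p at y, so p at y, i.e. Ryy.

Definable; □(□p → p) defines it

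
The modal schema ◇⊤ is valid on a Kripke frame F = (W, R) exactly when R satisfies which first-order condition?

seriality: ∀x ∃y Rxy

◇⊤ holds at w iff w has a successor, so frame-validity of ◇⊤ is exactly seriality. Equivalently via □p → ◇p:
Suppose □p→◇p is valid. At any x set V(p)=W. Then □p at x, so ◇p at x, so x has a successor.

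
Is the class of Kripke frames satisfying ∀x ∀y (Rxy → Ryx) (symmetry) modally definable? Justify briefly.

This is a Sahlqvist condition; the B axiom r → □◇r defines it.
Suppose r→□◇r is valid. Take Rxy and set V(r)={x}. Then r at x, so □◇r at x, so ◇r at y, so some z with Ryz has r; z=x, i.e. Ryx.

Yes, by r → □◇r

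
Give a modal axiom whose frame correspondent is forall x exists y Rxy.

□p → ◇p

This is seriality; the standard corresponding axiom is D: □p → ◇p.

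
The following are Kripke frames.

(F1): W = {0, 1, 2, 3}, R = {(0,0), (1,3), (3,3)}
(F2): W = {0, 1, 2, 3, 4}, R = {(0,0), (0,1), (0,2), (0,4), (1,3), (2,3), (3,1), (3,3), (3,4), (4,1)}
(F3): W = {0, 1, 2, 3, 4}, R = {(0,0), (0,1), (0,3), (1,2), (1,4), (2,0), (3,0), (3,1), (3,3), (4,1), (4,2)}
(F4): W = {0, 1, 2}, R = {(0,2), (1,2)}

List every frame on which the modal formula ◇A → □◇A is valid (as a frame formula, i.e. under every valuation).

(F1)

This is the axiom for the Euclidean property; its first-order frame correspondent is ∀x ∀y ∀z (Rxy ∧ Rxz → Ryz).
(F1): condition met.
(F2): fails — R02 and R00 but not R20.
(F3): fails — R01 and R00 but not R10.
(F4): fails — R02 and R02 but not R22.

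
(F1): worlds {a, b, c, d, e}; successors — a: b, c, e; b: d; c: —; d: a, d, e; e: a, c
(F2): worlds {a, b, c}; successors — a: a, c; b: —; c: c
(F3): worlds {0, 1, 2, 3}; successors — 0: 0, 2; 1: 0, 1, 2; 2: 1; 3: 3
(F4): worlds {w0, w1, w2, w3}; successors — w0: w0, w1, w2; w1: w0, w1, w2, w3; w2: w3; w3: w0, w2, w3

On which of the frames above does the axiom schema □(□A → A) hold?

(F2)

The schema corresponds to shift-reflexivity: ∀x ∀y (Rxy → Ryy).
(F1): fails — Rde but not Ree.
(F2): satisfies the condition.
(F3): fails — R02 but not R22.
(F4): fails — Rw1w2 but not Rw2w2.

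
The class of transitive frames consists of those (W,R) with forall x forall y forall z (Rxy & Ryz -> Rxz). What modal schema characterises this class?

This is transitivity; the standard corresponding axiom is 4: □r → □□r.

□r → □□r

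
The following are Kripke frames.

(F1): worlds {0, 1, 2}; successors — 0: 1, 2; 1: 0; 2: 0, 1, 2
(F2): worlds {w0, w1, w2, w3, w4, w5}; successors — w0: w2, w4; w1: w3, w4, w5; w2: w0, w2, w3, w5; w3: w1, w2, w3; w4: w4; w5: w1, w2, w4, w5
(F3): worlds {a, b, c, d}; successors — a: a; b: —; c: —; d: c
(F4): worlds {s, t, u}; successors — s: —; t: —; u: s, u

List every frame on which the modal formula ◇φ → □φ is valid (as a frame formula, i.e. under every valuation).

Frame correspondent (Sahlqvist): ∀x ∀y ∀z (Rxy ∧ Rxz → y = z) — i.e. partial functionality.
(F1): fails — 0 sees both 1 and 2.
(F2): fails — w0 sees both w2 and w4.
(F3): condition met.
(F4): fails — u sees both s and u.

(F3)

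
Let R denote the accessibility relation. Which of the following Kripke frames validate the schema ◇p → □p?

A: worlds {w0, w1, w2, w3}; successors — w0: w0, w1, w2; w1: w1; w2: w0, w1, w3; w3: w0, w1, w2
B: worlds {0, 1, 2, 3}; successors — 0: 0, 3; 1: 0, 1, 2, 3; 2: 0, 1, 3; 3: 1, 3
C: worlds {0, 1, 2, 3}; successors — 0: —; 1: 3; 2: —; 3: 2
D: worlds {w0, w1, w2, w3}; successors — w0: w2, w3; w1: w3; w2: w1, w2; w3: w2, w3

The schema corresponds to partial functionality: ∀x ∀y ∀z (Rxy ∧ Rxz → y = z).
A: fails — w0 sees both w0 and w1.
B: fails — 0 sees both 0 and 3.
C: ✓.
D: fails — w0 sees both w2 and w3.

C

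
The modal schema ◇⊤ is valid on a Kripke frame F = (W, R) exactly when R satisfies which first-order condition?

This schema is equivalent to the D axiom □q → ◇q.
Its frame correspondent is seriality — ∀x ∃y Rxy.

Seriality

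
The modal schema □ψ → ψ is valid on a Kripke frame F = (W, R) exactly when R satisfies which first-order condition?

This schema is the T axiom.
Its frame correspondent is reflexivity — ∀x Rxx.

reflexivity: ∀x Rxx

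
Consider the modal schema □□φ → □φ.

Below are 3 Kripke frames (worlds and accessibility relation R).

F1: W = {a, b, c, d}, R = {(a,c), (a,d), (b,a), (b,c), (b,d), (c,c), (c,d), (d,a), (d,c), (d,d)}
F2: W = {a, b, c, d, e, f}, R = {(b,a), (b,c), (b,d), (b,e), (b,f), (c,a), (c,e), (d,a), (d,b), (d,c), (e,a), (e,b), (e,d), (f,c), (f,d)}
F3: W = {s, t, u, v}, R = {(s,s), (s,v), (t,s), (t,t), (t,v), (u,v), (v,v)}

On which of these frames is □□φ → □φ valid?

F1, F3

Frame correspondent (Sahlqvist): ∀x ∀y (Rxy → ∃z (Rxz ∧ Rzy)) — i.e. density.
F1: ✓.
F2: fails — Rbf but no z with Rbz and Rzf.
F3: ✓.
Valid on: F1, F3.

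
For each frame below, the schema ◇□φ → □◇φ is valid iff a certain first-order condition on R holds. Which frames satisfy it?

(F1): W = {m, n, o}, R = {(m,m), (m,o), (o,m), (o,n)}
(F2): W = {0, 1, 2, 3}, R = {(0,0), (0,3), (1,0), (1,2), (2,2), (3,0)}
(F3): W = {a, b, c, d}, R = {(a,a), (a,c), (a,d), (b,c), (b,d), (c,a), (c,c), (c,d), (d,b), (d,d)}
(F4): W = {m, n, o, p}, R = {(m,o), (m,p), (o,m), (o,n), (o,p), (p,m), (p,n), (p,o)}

(F3)

Frame correspondent (Sahlqvist): ∀x ∀y ∀z (Rxy ∧ Rxz → ∃w (Ryw ∧ Rzw)) — i.e. convergence.
(F1): fails — Rom and Ron but m and n have no common successor.
(F2): fails — R10 and R12 but 0 and 2 have no common successor.
(F3): condition met.
(F4): fails — Rom and Ron but m and n have no common successor.
Valid on: (F3).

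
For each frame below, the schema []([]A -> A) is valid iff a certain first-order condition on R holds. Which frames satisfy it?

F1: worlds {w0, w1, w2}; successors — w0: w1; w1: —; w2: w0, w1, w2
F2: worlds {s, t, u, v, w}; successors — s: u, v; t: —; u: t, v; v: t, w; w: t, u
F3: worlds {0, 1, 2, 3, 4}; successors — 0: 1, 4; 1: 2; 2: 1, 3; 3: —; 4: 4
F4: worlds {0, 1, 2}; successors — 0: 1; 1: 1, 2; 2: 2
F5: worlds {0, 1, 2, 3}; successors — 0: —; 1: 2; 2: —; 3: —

F4

This is the axiom for shift-reflexivity; its first-order frame correspondent is forall x forall y (Rxy -> Ryy).
F1: fails — Rw0w1 but not Rw1w1.
F2: fails — Ruv but not Rvv.
F3: fails — R12 but not R22.
F4: satisfies the condition.
F5: fails — R12 but not R22.
Valid on: F4.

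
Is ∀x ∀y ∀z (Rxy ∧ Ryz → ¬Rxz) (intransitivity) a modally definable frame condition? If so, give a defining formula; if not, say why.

Not modally definable

Modal frame validity is preserved under surjective bounded morphisms.
The 3-cycle (worlds w0,w1,w2 with w0→w1→w2→w0) is intransitive. Mapping every world to a single reflexive point • is a surjective bounded morphism; the reflexive point is not intransitive (R••∧R•• but R••).
So the class is not modally definable.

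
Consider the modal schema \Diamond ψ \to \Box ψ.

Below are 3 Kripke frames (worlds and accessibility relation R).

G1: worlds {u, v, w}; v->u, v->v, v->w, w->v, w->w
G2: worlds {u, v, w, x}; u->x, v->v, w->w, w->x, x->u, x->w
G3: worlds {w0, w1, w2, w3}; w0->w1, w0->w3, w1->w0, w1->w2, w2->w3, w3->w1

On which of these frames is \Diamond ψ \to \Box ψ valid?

none

Frame correspondent (Sahlqvist): \forall x \forall y \forall z (Rxy \wedge Rxz \to y = z) — i.e. partial functionality.
G1: fails — v sees both u and v.
G2: fails — w sees both w and x.
G3: fails — w0 sees both w1 and w3.
Valid on no frame.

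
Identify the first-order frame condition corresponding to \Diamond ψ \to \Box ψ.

This is the CD axiom.
Its frame correspondent is partial functionality — \forall x \forall y \forall z (Rxy \wedge Rxz \to y = z).

partial functionality: \forall x \forall y \forall z (Rxy \wedge Rxz \to y = z)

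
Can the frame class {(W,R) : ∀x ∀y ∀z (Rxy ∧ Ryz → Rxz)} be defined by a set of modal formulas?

Definable; □r → □□r defines it

Yes: it is transitivity, defined by the 4 schema □r → □□r.
Suppose □r→□□r is valid. Take Rxy, Ryz and set V(r)={w : Rxw}. Then □r at x, so □□r at x, so □r at y, so r at z, i.e. Rxz.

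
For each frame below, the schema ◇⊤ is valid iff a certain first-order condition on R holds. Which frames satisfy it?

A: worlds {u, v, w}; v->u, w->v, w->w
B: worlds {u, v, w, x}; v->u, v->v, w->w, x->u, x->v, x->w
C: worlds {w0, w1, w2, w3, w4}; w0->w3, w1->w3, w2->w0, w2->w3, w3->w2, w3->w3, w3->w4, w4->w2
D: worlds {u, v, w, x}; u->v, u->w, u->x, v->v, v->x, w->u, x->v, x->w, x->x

C, D

The schema corresponds to seriality: ∀x ∃y Rxy.
A: fails — world u has no successor.
B: fails — world u has no successor.
C: satisfies the condition.
D: satisfies the condition.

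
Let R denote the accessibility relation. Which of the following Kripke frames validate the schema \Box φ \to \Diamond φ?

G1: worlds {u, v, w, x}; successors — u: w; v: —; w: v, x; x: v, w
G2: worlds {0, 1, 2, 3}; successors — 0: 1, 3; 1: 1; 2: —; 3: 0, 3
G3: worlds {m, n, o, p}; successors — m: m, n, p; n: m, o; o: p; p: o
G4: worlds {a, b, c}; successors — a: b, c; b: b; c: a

G3, G4

The schema corresponds to seriality: \forall x \exists y Rxy.
G1: fails — world v has no successor.
G2: fails — world 2 has no successor.
G3: satisfies the condition.
G4: satisfies the condition.
Valid on: G3, G4.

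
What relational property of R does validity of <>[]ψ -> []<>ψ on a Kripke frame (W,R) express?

convergence

Suppose ◇□ψ→□◇ψ is valid. Take Rxy, Rxz and set V(ψ)={w : Ryw}. Then □ψ at y so ◇□ψ at x, so □◇ψ at x, so ◇ψ at z, giving w with Rzw and Ryw.
Conversely, on a frame with convergence the schema holds at every world under every valuation.
Frame condition: forall x forall y forall z (Rxy & Rxz -> exists w (Ryw & Rzw)).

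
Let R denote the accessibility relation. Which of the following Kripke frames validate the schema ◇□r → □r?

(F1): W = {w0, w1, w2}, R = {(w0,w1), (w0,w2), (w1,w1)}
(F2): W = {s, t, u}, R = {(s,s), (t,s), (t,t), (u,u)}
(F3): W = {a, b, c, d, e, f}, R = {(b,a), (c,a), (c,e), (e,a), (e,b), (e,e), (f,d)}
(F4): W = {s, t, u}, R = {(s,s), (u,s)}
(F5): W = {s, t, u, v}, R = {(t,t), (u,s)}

This is the axiom for the Euclidean property; its first-order frame correspondent is ∀x ∀y ∀z (Rxy ∧ Rxz → Ryz).
(F1): fails — Rw0w1 and Rw0w2 but not Rw1w2.
(F2): fails — Rts and Rtt but not Rst.
(F3): fails — Rba and Rba but not Raa.
(F4): holds.
(F5): fails — Rus and Rus but not Rss.

(F4)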